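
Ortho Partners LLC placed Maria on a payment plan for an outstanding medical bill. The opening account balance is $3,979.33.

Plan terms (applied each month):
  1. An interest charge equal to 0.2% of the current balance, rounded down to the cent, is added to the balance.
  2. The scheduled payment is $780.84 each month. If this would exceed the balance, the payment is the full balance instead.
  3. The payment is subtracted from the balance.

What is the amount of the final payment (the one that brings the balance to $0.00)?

Month 1: opening $3,979.33; interest $7.95 → $3,987.28; payment $780.84; balance $3,206.44
Month 2: opening $3,206.44; interest $6.41 → $3,212.85; payment $780.84; balance $2,432.01
Month 3: opening $2,432.01; interest $4.86 → $2,436.87; payment $780.84; balance $1,656.03
Month 4: opening $1,656.03; interest $3.31 → $1,659.34; payment $780.84; balance $878.50
Month 5: opening $878.50; interest $1.75 → $880.25; payment $780.84; balance $99.41
Month 6: opening $99.41; interest $0.19 → $99.60; payment $99.60; balance $0.00

$99.60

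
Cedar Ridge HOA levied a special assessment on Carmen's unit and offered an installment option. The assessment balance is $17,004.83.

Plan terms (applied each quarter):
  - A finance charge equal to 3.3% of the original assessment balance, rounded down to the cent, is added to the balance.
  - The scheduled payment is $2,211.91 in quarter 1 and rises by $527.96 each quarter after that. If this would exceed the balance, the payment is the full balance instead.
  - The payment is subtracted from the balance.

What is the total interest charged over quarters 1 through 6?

# | Opening | Interest | Payment | End bal
1 | $17,004.83 | $561.15 | $2,211.91 | $15,354.07
2 | $15,354.07 | $561.15 | $2,739.87 | $13,175.35
3 | $13,175.35 | $561.15 | $3,267.83 | $10,468.67
4 | $10,468.67 | $561.15 | $3,795.79 | $7,234.03
5 | $7,234.03 | $561.15 | $4,323.75 | $3,471.43
6 | $3,471.43 | $561.15 | $4,032.58 | $0.00
Total interest: $561.15 + $561.15 + $561.15 + $561.15 + $561.15 + $561.15 = $3,366.90

$3,366.90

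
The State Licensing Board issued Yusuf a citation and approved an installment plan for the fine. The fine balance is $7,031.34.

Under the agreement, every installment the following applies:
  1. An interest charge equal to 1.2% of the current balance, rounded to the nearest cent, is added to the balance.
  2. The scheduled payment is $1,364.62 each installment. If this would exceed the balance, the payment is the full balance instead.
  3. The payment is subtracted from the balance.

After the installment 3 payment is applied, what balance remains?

Installment 1: $7,031.34 +$84.38 interest = $7,115.72; pay $1,364.62 → $5,751.10
Installment 2: $5,751.10 +$69.01 interest = $5,820.11; pay $1,364.62 → $4,455.49
Installment 3: $4,455.49 +$53.47 interest = $4,508.96; pay $1,364.62 → $3,144.34

$3,144.34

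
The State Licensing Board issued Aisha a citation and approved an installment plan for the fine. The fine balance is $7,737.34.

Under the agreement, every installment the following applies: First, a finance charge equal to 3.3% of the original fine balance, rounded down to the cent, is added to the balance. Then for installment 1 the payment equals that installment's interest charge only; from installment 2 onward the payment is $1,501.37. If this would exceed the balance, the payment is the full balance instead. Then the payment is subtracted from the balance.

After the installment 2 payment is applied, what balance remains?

$6,491.30

# | Opening | Interest | Payment | End bal
1 | $7,737.34 | $255.33 | $255.33 | $7,737.34
2 | $7,737.34 | $255.33 | $1,501.37 | $6,491.30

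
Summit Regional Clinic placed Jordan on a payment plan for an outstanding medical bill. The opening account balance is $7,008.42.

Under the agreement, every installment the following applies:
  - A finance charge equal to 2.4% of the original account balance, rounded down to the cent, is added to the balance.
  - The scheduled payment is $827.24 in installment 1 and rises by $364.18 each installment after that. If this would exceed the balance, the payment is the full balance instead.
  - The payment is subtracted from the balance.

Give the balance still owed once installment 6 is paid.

$0.00

Installment 1: opening $7,008.42; interest $168.20 → $7,176.62; payment $827.24; balance $6,349.38
Installment 2: opening $6,349.38; interest $168.20 → $6,517.58; payment $1,191.42; balance $5,326.16
Installment 3: opening $5,326.16; interest $168.20 → $5,494.36; payment $1,555.60; balance $3,938.76
Installment 4: opening $3,938.76; interest $168.20 → $4,106.96; payment $1,919.78; balance $2,187.18
Installment 5: opening $2,187.18; interest $168.20 → $2,355.38; payment $2,283.96; balance $71.42
Installment 6: opening $71.42; interest $168.20 → $239.62; payment $239.62; balance $0.00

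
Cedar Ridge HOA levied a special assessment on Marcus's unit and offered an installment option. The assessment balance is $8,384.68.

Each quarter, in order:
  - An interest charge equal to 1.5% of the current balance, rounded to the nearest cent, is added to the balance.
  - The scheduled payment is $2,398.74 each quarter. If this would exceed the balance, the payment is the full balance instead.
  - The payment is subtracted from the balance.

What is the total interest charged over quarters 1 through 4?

$296.46

Quarter 1: $8,384.68 +$125.77 interest = $8,510.45; pay $2,398.74 → $6,111.71
Quarter 2: $6,111.71 +$91.68 interest = $6,203.39; pay $2,398.74 → $3,804.65
Quarter 3: $3,804.65 +$57.07 interest = $3,861.72; pay $2,398.74 → $1,462.98
Quarter 4: $1,462.98 +$21.94 interest = $1,484.92; pay $1,484.92 → $0.00
Total interest: $125.77 + $91.68 + $57.07 + $21.94 = $296.46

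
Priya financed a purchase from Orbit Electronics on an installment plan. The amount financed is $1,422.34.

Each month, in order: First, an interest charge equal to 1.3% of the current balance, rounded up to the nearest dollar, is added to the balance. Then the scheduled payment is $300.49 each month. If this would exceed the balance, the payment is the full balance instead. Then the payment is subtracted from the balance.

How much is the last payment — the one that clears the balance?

Month 1: opening $1,422.34; interest $19.00 → $1,441.34; payment $300.49; balance $1,140.85
Month 2: opening $1,140.85; interest $15.00 → $1,155.85; payment $300.49; balance $855.36
Month 3: opening $855.36; interest $12.00 → $867.36; payment $300.49; balance $566.87
Month 4: opening $566.87; interest $8.00 → $574.87; payment $300.49; balance $274.38
Month 5: opening $274.38; interest $4.00 → $278.38; payment $278.38; balance $0.00

$278.38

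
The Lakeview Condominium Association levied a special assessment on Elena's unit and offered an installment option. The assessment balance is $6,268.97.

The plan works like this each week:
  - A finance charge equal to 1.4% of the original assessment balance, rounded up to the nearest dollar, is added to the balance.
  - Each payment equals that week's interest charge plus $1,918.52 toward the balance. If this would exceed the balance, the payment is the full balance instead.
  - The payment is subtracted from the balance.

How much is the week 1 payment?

$2,006.52

Week 1: opening $6,268.97; interest $88.00 → $6,356.97; payment $2,006.52; balance $4,350.45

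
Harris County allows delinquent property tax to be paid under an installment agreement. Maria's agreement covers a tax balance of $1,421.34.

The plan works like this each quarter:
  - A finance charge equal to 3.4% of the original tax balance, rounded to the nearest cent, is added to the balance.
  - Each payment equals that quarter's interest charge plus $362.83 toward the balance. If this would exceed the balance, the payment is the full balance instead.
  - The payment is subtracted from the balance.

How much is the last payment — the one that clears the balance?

$381.18

Quarter 1: opening $1,421.34; interest $48.33 → $1,469.67; payment $411.16; balance $1,058.51
Quarter 2: opening $1,058.51; interest $48.33 → $1,106.84; payment $411.16; balance $695.68
Quarter 3: opening $695.68; interest $48.33 → $744.01; payment $411.16; balance $332.85
Quarter 4: opening $332.85; interest $48.33 → $381.18; payment $381.18; balance $0.00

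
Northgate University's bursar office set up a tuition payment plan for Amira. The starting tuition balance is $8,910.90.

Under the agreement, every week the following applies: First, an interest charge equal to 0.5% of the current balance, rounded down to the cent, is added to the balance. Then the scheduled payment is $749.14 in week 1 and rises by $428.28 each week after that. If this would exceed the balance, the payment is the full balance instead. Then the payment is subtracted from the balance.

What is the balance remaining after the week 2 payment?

Week 1: opening $8,910.90; interest $44.55 → $8,955.45; payment $749.14; balance $8,206.31
Week 2: opening $8,206.31; interest $41.03 → $8,247.34; payment $1,177.42; balance $7,069.92

$7,069.92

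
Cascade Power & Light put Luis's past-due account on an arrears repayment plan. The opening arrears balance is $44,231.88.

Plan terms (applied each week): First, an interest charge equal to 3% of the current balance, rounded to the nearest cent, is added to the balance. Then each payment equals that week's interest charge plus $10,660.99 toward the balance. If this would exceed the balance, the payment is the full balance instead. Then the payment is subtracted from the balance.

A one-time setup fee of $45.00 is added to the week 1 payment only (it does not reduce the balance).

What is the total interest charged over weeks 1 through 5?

$3,436.50

# | Opening | Interest | Payment | Fee | End bal
1 | $44,231.88 | $1,326.96 | $11,987.95 | $45.00 | $33,570.89
2 | $33,570.89 | $1,007.13 | $11,668.12 | — | $22,909.90
3 | $22,909.90 | $687.30 | $11,348.29 | — | $12,248.91
4 | $12,248.91 | $367.47 | $11,028.46 | — | $1,587.92
5 | $1,587.92 | $47.64 | $1,635.56 | — | $0.00
Total interest: $1,326.96 + $1,007.13 + $687.30 + $367.47 + $47.64 = $3,436.50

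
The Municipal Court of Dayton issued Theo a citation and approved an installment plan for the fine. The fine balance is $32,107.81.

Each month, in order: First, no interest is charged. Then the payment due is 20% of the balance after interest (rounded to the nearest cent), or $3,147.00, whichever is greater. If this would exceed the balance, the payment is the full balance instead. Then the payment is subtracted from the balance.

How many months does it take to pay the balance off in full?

# | Opening | Payment | End bal
1 | $32,107.81 | $6,421.56 | $25,686.25
2 | $25,686.25 | $5,137.25 | $20,549.00
3 | $20,549.00 | $4,109.80 | $16,439.20
4 | $16,439.20 | $3,287.84 | $13,151.36
5 | $13,151.36 | $3,147.00 | $10,004.36
6 | $10,004.36 | $3,147.00 | $6,857.36
7 | $6,857.36 | $3,147.00 | $3,710.36
8 | $3,710.36 | $3,147.00 | $563.36
9 | $563.36 | $563.36 | $0.00
Balance reaches $0.00 in month 9.

9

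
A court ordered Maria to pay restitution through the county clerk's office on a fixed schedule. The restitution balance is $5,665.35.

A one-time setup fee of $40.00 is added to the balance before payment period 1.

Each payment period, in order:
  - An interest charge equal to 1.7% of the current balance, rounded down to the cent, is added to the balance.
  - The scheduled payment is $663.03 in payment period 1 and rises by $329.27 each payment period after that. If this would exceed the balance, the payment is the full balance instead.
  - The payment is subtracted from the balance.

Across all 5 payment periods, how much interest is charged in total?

Payment period 1: opening $5,705.35; interest $96.99 → $5,802.34; payment $663.03; balance $5,139.31
Payment period 2: opening $5,139.31; interest $87.36 → $5,226.67; payment $992.30; balance $4,234.37
Payment period 3: opening $4,234.37; interest $71.98 → $4,306.35; payment $1,321.57; balance $2,984.78
Payment period 4: opening $2,984.78; interest $50.74 → $3,035.52; payment $1,650.84; balance $1,384.68
Payment period 5: opening $1,384.68; interest $23.53 → $1,408.21; payment $1,408.21; balance $0.00
Total interest: $96.99 + $87.36 + $71.98 + $50.74 + $23.53 = $330.60

$330.60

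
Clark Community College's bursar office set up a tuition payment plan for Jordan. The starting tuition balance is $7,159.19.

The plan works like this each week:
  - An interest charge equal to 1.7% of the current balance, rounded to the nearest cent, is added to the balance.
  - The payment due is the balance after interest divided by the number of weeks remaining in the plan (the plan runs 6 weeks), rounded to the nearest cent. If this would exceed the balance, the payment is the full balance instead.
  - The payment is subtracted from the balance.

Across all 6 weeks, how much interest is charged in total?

$438.26

Week 1: opening $7,159.19; interest $121.71 → $7,280.90; payment $1,213.48; balance $6,067.42
Week 2: opening $6,067.42; interest $103.15 → $6,170.57; payment $1,234.11; balance $4,936.46
Week 3: opening $4,936.46; interest $83.92 → $5,020.38; payment $1,255.10; balance $3,765.28
Week 4: opening $3,765.28; interest $64.01 → $3,829.29; payment $1,276.43; balance $2,552.86
Week 5: opening $2,552.86; interest $43.40 → $2,596.26; payment $1,298.13; balance $1,298.13
Week 6: opening $1,298.13; interest $22.07 → $1,320.20; payment $1,320.20; balance $0.00
Total interest: $121.71 + $103.15 + $83.92 + $64.01 + $43.40 + $22.07 = $438.26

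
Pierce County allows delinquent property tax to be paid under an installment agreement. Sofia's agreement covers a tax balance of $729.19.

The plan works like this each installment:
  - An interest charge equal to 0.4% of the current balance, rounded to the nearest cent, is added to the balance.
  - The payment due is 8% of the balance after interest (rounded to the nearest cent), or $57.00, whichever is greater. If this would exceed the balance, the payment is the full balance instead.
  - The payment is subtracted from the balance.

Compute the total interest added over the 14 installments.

Installment 1: opening $729.19; interest $2.92 → $732.11; payment $58.57; balance $673.54
Installment 2: opening $673.54; interest $2.69 → $676.23; payment $57.00; balance $619.23
Installment 3: opening $619.23; interest $2.48 → $621.71; payment $57.00; balance $564.71
Installment 4: opening $564.71; interest $2.26 → $566.97; payment $57.00; balance $509.97
Installment 5: opening $509.97; interest $2.04 → $512.01; payment $57.00; balance $455.01
Installment 6: opening $455.01; interest $1.82 → $456.83; payment $57.00; balance $399.83
Installment 7: opening $399.83; interest $1.60 → $401.43; payment $57.00; balance $344.43
Installment 8: opening $344.43; interest $1.38 → $345.81; payment $57.00; balance $288.81
Installment 9: opening $288.81; interest $1.16 → $289.97; payment $57.00; balance $232.97
Installment 10: opening $232.97; interest $0.93 → $233.90; payment $57.00; balance $176.90
Installment 11: opening $176.90; interest $0.71 → $177.61; payment $57.00; balance $120.61
Installment 12: opening $120.61; interest $0.48 → $121.09; payment $57.00; balance $64.09
Installment 13: opening $64.09; interest $0.26 → $64.35; payment $57.00; balance $7.35
Installment 14: opening $7.35; interest $0.03 → $7.38; payment $7.38; balance $0.00
Total interest: $2.92 + $2.69 + $2.48 + $2.26 + $2.04 + $1.82 + $1.60 + $1.38 + $1.16 + $0.93 + $0.71 + $0.48 + $0.26 + $0.03 = $20.76

$20.76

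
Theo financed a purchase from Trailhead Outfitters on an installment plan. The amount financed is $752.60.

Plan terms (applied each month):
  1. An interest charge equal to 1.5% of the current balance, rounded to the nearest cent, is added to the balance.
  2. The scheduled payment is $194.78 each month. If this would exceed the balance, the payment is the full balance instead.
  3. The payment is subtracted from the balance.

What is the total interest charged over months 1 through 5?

$28.51

Month 1: $752.60 +$11.29 interest = $763.89; pay $194.78 → $569.11
Month 2: $569.11 +$8.54 interest = $577.65; pay $194.78 → $382.87
Month 3: $382.87 +$5.74 interest = $388.61; pay $194.78 → $193.83
Month 4: $193.83 +$2.91 interest = $196.74; pay $194.78 → $1.96
Month 5: $1.96 +$0.03 interest = $1.99; pay $1.99 → $0.00
Total interest: $11.29 + $8.54 + $5.74 + $2.91 + $0.03 = $28.51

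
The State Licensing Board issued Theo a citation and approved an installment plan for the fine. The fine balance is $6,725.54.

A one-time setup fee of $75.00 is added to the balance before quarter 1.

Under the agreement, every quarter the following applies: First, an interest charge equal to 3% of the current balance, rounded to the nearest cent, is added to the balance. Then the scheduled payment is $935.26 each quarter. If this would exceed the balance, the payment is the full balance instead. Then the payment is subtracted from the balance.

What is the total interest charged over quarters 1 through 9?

$988.56

Quarter 1: $6,800.54 +$204.02 interest = $7,004.56; pay $935.26 → $6,069.30
Quarter 2: $6,069.30 +$182.08 interest = $6,251.38; pay $935.26 → $5,316.12
Quarter 3: $5,316.12 +$159.48 interest = $5,475.60; pay $935.26 → $4,540.34
Quarter 4: $4,540.34 +$136.21 interest = $4,676.55; pay $935.26 → $3,741.29
Quarter 5: $3,741.29 +$112.24 interest = $3,853.53; pay $935.26 → $2,918.27
Quarter 6: $2,918.27 +$87.55 interest = $3,005.82; pay $935.26 → $2,070.56
Quarter 7: $2,070.56 +$62.12 interest = $2,132.68; pay $935.26 → $1,197.42
Quarter 8: $1,197.42 +$35.92 interest = $1,233.34; pay $935.26 → $298.08
Quarter 9: $298.08 +$8.94 interest = $307.02; pay $307.02 → $0.00
Total interest: $204.02 + $182.08 + $159.48 + $136.21 + $112.24 + $87.55 + $62.12 + $35.92 + $8.94 = $988.56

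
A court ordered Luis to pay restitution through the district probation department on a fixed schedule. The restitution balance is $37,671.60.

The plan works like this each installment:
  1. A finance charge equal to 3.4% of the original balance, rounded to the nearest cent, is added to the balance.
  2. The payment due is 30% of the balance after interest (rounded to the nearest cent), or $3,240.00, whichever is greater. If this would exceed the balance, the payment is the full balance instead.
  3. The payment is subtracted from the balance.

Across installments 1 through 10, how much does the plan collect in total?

$50,479.90

# | Opening | Interest | Payment | End bal
1 | $37,671.60 | $1,280.83 | $11,685.73 | $27,266.70
2 | $27,266.70 | $1,280.83 | $8,564.26 | $19,983.27
3 | $19,983.27 | $1,280.83 | $6,379.23 | $14,884.87
4 | $14,884.87 | $1,280.83 | $4,849.71 | $11,315.99
5 | $11,315.99 | $1,280.83 | $3,779.05 | $8,817.77
6 | $8,817.77 | $1,280.83 | $3,240.00 | $6,858.60
7 | $6,858.60 | $1,280.83 | $3,240.00 | $4,899.43
8 | $4,899.43 | $1,280.83 | $3,240.00 | $2,940.26
9 | $2,940.26 | $1,280.83 | $3,240.00 | $981.09
10 | $981.09 | $1,280.83 | $2,261.92 | $0.00
Total paid: $50,479.90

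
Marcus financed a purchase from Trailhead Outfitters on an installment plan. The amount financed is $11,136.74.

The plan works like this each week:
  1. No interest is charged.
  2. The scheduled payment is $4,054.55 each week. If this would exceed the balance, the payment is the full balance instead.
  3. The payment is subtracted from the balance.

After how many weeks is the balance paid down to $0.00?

Week 1: opening $11,136.74; payment $4,054.55; balance $7,082.19
Week 2: opening $7,082.19; payment $4,054.55; balance $3,027.64
Week 3: opening $3,027.64; payment $3,027.64; balance $0.00
Balance reaches $0.00 in week 3.

3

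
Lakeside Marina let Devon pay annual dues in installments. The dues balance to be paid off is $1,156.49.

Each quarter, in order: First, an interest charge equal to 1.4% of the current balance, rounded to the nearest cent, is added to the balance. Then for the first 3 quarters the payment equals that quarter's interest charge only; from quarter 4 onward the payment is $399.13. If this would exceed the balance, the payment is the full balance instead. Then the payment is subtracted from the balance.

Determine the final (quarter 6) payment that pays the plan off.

Quarter 1: opening $1,156.49; interest $16.19 → $1,172.68; payment $16.19; balance $1,156.49
Quarter 2: opening $1,156.49; interest $16.19 → $1,172.68; payment $16.19; balance $1,156.49
Quarter 3: opening $1,156.49; interest $16.19 → $1,172.68; payment $16.19; balance $1,156.49
Quarter 4: opening $1,156.49; interest $16.19 → $1,172.68; payment $399.13; balance $773.55
Quarter 5: opening $773.55; interest $10.83 → $784.38; payment $399.13; balance $385.25
Quarter 6: opening $385.25; interest $5.39 → $390.64; payment $390.64; balance $0.00

$390.64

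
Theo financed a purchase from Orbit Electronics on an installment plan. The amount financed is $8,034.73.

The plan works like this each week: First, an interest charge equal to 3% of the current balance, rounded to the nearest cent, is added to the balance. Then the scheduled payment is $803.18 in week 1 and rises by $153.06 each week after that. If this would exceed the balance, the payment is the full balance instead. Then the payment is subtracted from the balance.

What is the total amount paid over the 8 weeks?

$9,194.42

Week 1: opening $8,034.73; interest $241.04 → $8,275.77; payment $803.18; balance $7,472.59
Week 2: opening $7,472.59; interest $224.18 → $7,696.77; payment $956.24; balance $6,740.53
Week 3: opening $6,740.53; interest $202.22 → $6,942.75; payment $1,109.30; balance $5,833.45
Week 4: opening $5,833.45; interest $175.00 → $6,008.45; payment $1,262.36; balance $4,746.09
Week 5: opening $4,746.09; interest $142.38 → $4,888.47; payment $1,415.42; balance $3,473.05
Week 6: opening $3,473.05; interest $104.19 → $3,577.24; payment $1,568.48; balance $2,008.76
Week 7: opening $2,008.76; interest $60.26 → $2,069.02; payment $1,721.54; balance $347.48
Week 8: opening $347.48; interest $10.42 → $357.90; payment $357.90; balance $0.00
Total paid: $9,194.42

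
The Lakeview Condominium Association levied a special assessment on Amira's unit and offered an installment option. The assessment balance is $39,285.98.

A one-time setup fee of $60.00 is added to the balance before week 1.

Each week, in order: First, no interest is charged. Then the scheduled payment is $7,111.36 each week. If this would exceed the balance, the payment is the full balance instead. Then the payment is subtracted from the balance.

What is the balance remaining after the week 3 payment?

Week 1: $39,345.98 − $7,111.36 → $32,234.62
Week 2: $32,234.62 − $7,111.36 → $25,123.26
Week 3: $25,123.26 − $7,111.36 → $18,011.90

$18,011.90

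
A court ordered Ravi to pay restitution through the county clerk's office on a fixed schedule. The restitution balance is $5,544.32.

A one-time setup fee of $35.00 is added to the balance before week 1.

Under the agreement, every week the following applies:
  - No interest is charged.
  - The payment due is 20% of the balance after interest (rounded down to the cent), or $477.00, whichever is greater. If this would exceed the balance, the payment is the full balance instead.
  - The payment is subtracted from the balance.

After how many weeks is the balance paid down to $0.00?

# | Opening | Payment | End bal
1 | $5,579.32 | $1,115.86 | $4,463.46
2 | $4,463.46 | $892.69 | $3,570.77
3 | $3,570.77 | $714.15 | $2,856.62
4 | $2,856.62 | $571.32 | $2,285.30
5 | $2,285.30 | $477.00 | $1,808.30
6 | $1,808.30 | $477.00 | $1,331.30
7 | $1,331.30 | $477.00 | $854.30
8 | $854.30 | $477.00 | $377.30
9 | $377.30 | $377.30 | $0.00
Balance reaches $0.00 in week 9.

9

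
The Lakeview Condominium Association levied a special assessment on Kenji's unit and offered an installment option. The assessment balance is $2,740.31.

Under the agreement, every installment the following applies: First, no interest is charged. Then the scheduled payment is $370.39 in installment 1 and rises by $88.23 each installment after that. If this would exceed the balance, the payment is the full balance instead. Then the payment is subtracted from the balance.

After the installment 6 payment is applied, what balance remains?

Installment 1: $2,740.31 − $370.39 → $2,369.92
Installment 2: $2,369.92 − $458.62 → $1,911.30
Installment 3: $1,911.30 − $546.85 → $1,364.45
Installment 4: $1,364.45 − $635.08 → $729.37
Installment 5: $729.37 − $723.31 → $6.06
Installment 6: $6.06 − $6.06 → $0.00

$0.00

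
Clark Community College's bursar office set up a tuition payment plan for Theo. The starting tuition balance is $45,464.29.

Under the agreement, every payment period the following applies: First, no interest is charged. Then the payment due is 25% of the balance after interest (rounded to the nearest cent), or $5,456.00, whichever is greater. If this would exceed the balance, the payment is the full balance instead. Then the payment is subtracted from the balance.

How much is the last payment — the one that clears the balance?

$2,812.24

Payment period 1: opening $45,464.29; payment $11,366.07; balance $34,098.22
Payment period 2: opening $34,098.22; payment $8,524.56; balance $25,573.66
Payment period 3: opening $25,573.66; payment $6,393.42; balance $19,180.24
Payment period 4: opening $19,180.24; payment $5,456.00; balance $13,724.24
Payment period 5: opening $13,724.24; payment $5,456.00; balance $8,268.24
Payment period 6: opening $8,268.24; payment $5,456.00; balance $2,812.24
Payment period 7: opening $2,812.24; payment $2,812.24; balance $0.00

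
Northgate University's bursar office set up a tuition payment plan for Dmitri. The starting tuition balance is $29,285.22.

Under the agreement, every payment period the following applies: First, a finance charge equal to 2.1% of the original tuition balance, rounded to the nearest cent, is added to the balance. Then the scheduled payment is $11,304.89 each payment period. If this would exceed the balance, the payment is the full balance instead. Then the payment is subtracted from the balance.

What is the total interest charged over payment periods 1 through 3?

$1,844.97

Payment period 1: $29,285.22 +$614.99 interest = $29,900.21; pay $11,304.89 → $18,595.32
Payment period 2: $18,595.32 +$614.99 interest = $19,210.31; pay $11,304.89 → $7,905.42
Payment period 3: $7,905.42 +$614.99 interest = $8,520.41; pay $8,520.41 → $0.00
Total interest: $614.99 + $614.99 + $614.99 = $1,844.97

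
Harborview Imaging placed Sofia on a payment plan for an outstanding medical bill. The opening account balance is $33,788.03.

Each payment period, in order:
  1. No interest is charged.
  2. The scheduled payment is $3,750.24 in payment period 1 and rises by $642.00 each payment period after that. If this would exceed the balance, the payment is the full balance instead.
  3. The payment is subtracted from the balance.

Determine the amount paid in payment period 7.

Payment period 1: opening $33,788.03; payment $3,750.24; balance $30,037.79
Payment period 2: opening $30,037.79; payment $4,392.24; balance $25,645.55
Payment period 3: opening $25,645.55; payment $5,034.24; balance $20,611.31
Payment period 4: opening $20,611.31; payment $5,676.24; balance $14,935.07
Payment period 5: opening $14,935.07; payment $6,318.24; balance $8,616.83
Payment period 6: opening $8,616.83; payment $6,960.24; balance $1,656.59
Payment period 7: opening $1,656.59; payment $1,656.59; balance $0.00

$1,656.59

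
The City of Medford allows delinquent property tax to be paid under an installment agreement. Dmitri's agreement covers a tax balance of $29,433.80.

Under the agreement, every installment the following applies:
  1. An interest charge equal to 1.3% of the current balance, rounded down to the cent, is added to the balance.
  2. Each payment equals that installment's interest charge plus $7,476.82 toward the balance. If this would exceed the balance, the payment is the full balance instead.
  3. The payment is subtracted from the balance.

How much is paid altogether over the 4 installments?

# | Opening | Interest | Payment | End bal
1 | $29,433.80 | $382.63 | $7,859.45 | $21,956.98
2 | $21,956.98 | $285.44 | $7,762.26 | $14,480.16
3 | $14,480.16 | $188.24 | $7,665.06 | $7,003.34
4 | $7,003.34 | $91.04 | $7,094.38 | $0.00
Total paid: $30,381.15

$30,381.15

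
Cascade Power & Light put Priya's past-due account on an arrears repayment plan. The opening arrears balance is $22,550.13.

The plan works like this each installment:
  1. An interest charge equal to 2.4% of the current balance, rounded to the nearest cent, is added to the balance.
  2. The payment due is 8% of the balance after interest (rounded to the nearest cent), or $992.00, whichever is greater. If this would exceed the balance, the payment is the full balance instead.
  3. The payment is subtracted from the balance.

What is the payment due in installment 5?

$1,455.09

Installment 1: $22,550.13 +$541.20 interest = $23,091.33; pay $1,847.31 → $21,244.02
Installment 2: $21,244.02 +$509.86 interest = $21,753.88; pay $1,740.31 → $20,013.57
Installment 3: $20,013.57 +$480.33 interest = $20,493.90; pay $1,639.51 → $18,854.39
Installment 4: $18,854.39 +$452.51 interest = $19,306.90; pay $1,544.55 → $17,762.35
Installment 5: $17,762.35 +$426.30 interest = $18,188.65; pay $1,455.09 → $16,733.56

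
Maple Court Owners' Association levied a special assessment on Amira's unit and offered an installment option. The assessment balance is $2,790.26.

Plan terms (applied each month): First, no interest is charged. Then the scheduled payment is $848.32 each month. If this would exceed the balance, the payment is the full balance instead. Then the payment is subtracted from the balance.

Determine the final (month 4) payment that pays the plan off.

Month 1: $2,790.26 − $848.32 → $1,941.94
Month 2: $1,941.94 − $848.32 → $1,093.62
Month 3: $1,093.62 − $848.32 → $245.30
Month 4: $245.30 − $245.30 → $0.00

$245.30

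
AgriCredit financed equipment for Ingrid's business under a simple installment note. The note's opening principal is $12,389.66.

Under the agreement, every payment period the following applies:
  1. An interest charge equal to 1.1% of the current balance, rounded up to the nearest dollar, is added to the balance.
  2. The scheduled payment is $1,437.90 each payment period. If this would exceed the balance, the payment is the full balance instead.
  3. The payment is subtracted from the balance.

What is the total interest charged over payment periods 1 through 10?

$705.00

Payment period 1: opening $12,389.66; interest $137.00 → $12,526.66; payment $1,437.90; balance $11,088.76
Payment period 2: opening $11,088.76; interest $122.00 → $11,210.76; payment $1,437.90; balance $9,772.86
Payment period 3: opening $9,772.86; interest $108.00 → $9,880.86; payment $1,437.90; balance $8,442.96
Payment period 4: opening $8,442.96; interest $93.00 → $8,535.96; payment $1,437.90; balance $7,098.06
Payment period 5: opening $7,098.06; interest $79.00 → $7,177.06; payment $1,437.90; balance $5,739.16
Payment period 6: opening $5,739.16; interest $64.00 → $5,803.16; payment $1,437.90; balance $4,365.26
Payment period 7: opening $4,365.26; interest $49.00 → $4,414.26; payment $1,437.90; balance $2,976.36
Payment period 8: opening $2,976.36; interest $33.00 → $3,009.36; payment $1,437.90; balance $1,571.46
Payment period 9: opening $1,571.46; interest $18.00 → $1,589.46; payment $1,437.90; balance $151.56
Payment period 10: opening $151.56; interest $2.00 → $153.56; payment $153.56; balance $0.00
Total interest: $137.00 + $122.00 + $108.00 + $93.00 + $79.00 + $64.00 + $49.00 + $33.00 + $18.00 + $2.00 = $705.00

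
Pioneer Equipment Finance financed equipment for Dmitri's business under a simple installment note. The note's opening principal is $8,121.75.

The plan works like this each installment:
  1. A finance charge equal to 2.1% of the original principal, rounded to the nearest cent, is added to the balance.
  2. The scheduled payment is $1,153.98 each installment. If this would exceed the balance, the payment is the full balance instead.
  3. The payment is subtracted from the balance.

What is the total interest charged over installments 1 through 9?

$1,535.04

Installment 1: opening $8,121.75; interest $170.56 → $8,292.31; payment $1,153.98; balance $7,138.33
Installment 2: opening $7,138.33; interest $170.56 → $7,308.89; payment $1,153.98; balance $6,154.91
Installment 3: opening $6,154.91; interest $170.56 → $6,325.47; payment $1,153.98; balance $5,171.49
Installment 4: opening $5,171.49; interest $170.56 → $5,342.05; payment $1,153.98; balance $4,188.07
Installment 5: opening $4,188.07; interest $170.56 → $4,358.63; payment $1,153.98; balance $3,204.65
Installment 6: opening $3,204.65; interest $170.56 → $3,375.21; payment $1,153.98; balance $2,221.23
Installment 7: opening $2,221.23; interest $170.56 → $2,391.79; payment $1,153.98; balance $1,237.81
Installment 8: opening $1,237.81; interest $170.56 → $1,408.37; payment $1,153.98; balance $254.39
Installment 9: opening $254.39; interest $170.56 → $424.95; payment $424.95; balance $0.00
Total interest: $170.56 + $170.56 + $170.56 + $170.56 + $170.56 + $170.56 + $170.56 + $170.56 + $170.56 = $1,535.04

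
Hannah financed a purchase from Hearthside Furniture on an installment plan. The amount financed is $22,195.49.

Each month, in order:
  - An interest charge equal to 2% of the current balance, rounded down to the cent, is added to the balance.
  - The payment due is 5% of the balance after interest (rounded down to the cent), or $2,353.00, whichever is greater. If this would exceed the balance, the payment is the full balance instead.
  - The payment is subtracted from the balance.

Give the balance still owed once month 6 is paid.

$10,152.67

Month 1: opening $22,195.49; interest $443.90 → $22,639.39; payment $2,353.00; balance $20,286.39
Month 2: opening $20,286.39; interest $405.72 → $20,692.11; payment $2,353.00; balance $18,339.11
Month 3: opening $18,339.11; interest $366.78 → $18,705.89; payment $2,353.00; balance $16,352.89
Month 4: opening $16,352.89; interest $327.05 → $16,679.94; payment $2,353.00; balance $14,326.94
Month 5: opening $14,326.94; interest $286.53 → $14,613.47; payment $2,353.00; balance $12,260.47
Month 6: opening $12,260.47; interest $245.20 → $12,505.67; payment $2,353.00; balance $10,152.67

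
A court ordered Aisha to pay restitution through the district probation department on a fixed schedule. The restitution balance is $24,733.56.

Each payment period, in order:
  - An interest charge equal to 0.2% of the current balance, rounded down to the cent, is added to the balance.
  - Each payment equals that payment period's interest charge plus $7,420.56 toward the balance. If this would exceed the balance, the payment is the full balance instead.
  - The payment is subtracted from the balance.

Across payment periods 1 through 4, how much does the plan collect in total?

$24,842.36

# | Opening | Interest | Payment | End bal
1 | $24,733.56 | $49.46 | $7,470.02 | $17,313.00
2 | $17,313.00 | $34.62 | $7,455.18 | $9,892.44
3 | $9,892.44 | $19.78 | $7,440.34 | $2,471.88
4 | $2,471.88 | $4.94 | $2,476.82 | $0.00
Total paid: $24,842.36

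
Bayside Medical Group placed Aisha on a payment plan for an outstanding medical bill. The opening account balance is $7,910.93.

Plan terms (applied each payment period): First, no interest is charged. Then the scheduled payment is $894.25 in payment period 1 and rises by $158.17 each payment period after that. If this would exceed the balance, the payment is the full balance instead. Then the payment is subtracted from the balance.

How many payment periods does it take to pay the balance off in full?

Payment period 1: opening $7,910.93; payment $894.25; balance $7,016.68
Payment period 2: opening $7,016.68; payment $1,052.42; balance $5,964.26
Payment period 3: opening $5,964.26; payment $1,210.59; balance $4,753.67
Payment period 4: opening $4,753.67; payment $1,368.76; balance $3,384.91
Payment period 5: opening $3,384.91; payment $1,526.93; balance $1,857.98
Payment period 6: opening $1,857.98; payment $1,685.10; balance $172.88
Payment period 7: opening $172.88; payment $172.88; balance $0.00
Balance reaches $0.00 in payment period 7.

7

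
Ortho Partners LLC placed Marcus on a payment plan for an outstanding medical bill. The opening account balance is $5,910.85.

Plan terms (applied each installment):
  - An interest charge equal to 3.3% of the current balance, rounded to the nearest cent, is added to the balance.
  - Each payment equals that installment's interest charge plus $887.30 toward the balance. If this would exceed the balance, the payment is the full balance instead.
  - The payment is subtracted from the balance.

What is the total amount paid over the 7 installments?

Installment 1: opening $5,910.85; interest $195.06 → $6,105.91; payment $1,082.36; balance $5,023.55
Installment 2: opening $5,023.55; interest $165.78 → $5,189.33; payment $1,053.08; balance $4,136.25
Installment 3: opening $4,136.25; interest $136.50 → $4,272.75; payment $1,023.80; balance $3,248.95
Installment 4: opening $3,248.95; interest $107.22 → $3,356.17; payment $994.52; balance $2,361.65
Installment 5: opening $2,361.65; interest $77.93 → $2,439.58; payment $965.23; balance $1,474.35
Installment 6: opening $1,474.35; interest $48.65 → $1,523.00; payment $935.95; balance $587.05
Installment 7: opening $587.05; interest $19.37 → $606.42; payment $606.42; balance $0.00
Total paid: $6,661.36

$6,661.36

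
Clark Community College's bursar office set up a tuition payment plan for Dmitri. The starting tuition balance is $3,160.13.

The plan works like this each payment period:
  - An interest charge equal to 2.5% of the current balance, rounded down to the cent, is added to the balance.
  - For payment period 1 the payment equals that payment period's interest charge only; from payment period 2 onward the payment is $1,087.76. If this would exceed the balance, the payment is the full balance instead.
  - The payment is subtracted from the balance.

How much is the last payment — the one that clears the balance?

$58.99

Payment period 1: $3,160.13 +$79.00 interest = $3,239.13; pay $79.00 → $3,160.13
Payment period 2: $3,160.13 +$79.00 interest = $3,239.13; pay $1,087.76 → $2,151.37
Payment period 3: $2,151.37 +$53.78 interest = $2,205.15; pay $1,087.76 → $1,117.39
Payment period 4: $1,117.39 +$27.93 interest = $1,145.32; pay $1,087.76 → $57.56
Payment period 5: $57.56 +$1.43 interest = $58.99; pay $58.99 → $0.00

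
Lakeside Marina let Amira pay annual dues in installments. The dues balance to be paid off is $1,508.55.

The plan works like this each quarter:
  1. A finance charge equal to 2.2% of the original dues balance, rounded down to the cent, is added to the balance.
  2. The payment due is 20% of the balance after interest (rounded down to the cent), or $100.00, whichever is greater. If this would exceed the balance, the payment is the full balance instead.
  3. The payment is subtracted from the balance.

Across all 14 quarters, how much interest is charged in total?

# | Opening | Interest | Payment | End bal
1 | $1,508.55 | $33.18 | $308.34 | $1,233.39
2 | $1,233.39 | $33.18 | $253.31 | $1,013.26
3 | $1,013.26 | $33.18 | $209.28 | $837.16
4 | $837.16 | $33.18 | $174.06 | $696.28
5 | $696.28 | $33.18 | $145.89 | $583.57
6 | $583.57 | $33.18 | $123.35 | $493.40
7 | $493.40 | $33.18 | $105.31 | $421.27
8 | $421.27 | $33.18 | $100.00 | $354.45
9 | $354.45 | $33.18 | $100.00 | $287.63
10 | $287.63 | $33.18 | $100.00 | $220.81
11 | $220.81 | $33.18 | $100.00 | $153.99
12 | $153.99 | $33.18 | $100.00 | $87.17
13 | $87.17 | $33.18 | $100.00 | $20.35
14 | $20.35 | $33.18 | $53.53 | $0.00
Total interest: $33.18 + $33.18 + $33.18 + $33.18 + $33.18 + $33.18 + $33.18 + $33.18 + $33.18 + $33.18 + $33.18 + $33.18 + $33.18 + $33.18 = $464.52

$464.52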